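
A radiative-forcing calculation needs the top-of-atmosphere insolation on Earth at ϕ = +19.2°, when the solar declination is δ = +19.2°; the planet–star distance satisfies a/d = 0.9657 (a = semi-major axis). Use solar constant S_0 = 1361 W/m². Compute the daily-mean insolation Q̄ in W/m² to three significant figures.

Q̄ ≈ 432 W/m²

cos h₀ = −tan(+19.2°) tan(+19.200°) = -0.1213, h₀ = 1.6924 rad.
Bracket: h₀ sin ϕ sin δ + cos ϕ cos δ sin h₀ = 1.6924×0.32887×0.32887 + 0.94438×0.94438×0.99262 = 0.183042 + 0.885272 = 1.068314.
Inverse-square distance factor (a/d)² = 0.9657² = 0.932576.
Q̄ = (S_0/π) × 0.932576 × [bracket] = (1361/π) × 0.932576 × 1.068314 = 431.6 W/m².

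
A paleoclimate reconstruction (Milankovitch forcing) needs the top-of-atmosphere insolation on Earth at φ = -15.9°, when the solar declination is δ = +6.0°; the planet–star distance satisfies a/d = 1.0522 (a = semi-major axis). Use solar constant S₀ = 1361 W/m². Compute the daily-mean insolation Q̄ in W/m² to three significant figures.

cos H₀ = −tan(-15.9°) tan(+6.000°) = 0.0299, H₀ = 1.5409 rad.
Bracket: H₀ sin φ sin δ + cos φ cos δ sin H₀ = 1.5409×-0.27396×0.10453 + 0.96174×0.99452×0.99955 = -0.044127 + 0.956039 = 0.911912.
Inverse-square distance factor (a/d)² = 1.0522² = 1.107125.
Q̄ = (S₀/π) × 1.107125 × [bracket] = (1361/π) × 1.107125 × 0.911912 = 437.4 W/m².

Q̄ ≈ 437 W/m²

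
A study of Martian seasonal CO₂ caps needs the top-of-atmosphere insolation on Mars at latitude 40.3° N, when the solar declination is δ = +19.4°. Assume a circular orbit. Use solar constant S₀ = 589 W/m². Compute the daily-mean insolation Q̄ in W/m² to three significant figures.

cos H₀ = −tan(+40.3°) tan(+19.400°) = -0.2986, H₀ = 1.8741 rad.
Bracket: H₀ sin φ sin δ + cos φ cos δ sin H₀ = 1.8741×0.64679×0.33216 + 0.76267×0.94322×0.95436 = 0.402627 + 0.686534 = 1.089161.
Q̄ = (S₀/π) × [bracket] = (589/π) × 1.089161 = 204.2 W/m².

Q̄ ≈ 204 W/m²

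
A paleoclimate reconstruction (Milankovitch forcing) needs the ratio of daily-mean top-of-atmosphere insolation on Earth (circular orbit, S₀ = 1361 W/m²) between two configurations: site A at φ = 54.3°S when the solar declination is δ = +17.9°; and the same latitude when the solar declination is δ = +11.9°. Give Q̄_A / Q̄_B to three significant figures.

Q̄_A / Q̄_B ≈ 0.662

— Configuration A (φ=-54.3°):
cos H₀ = −tan(-54.3°) tan(+17.900°) = 0.4495, H₀ = 1.1046 rad.
Bracket: H₀ sin φ sin δ + cos φ cos δ sin H₀ = 1.1046×-0.81208×0.30736 + 0.58354×0.95159×0.89329 = -0.275709 + 0.496036 = 0.220327.
Q̄ = (S₀/π) × [bracket] = (1361/π) × 0.220327 = 95.450 W/m².
— Configuration B (φ=-54.3°):
cos H₀ = −tan(-54.3°) tan(+11.900°) = 0.2933, H₀ = 1.2732 rad.
Bracket: H₀ sin φ sin δ + cos φ cos δ sin H₀ = 1.2732×-0.81208×0.20620 + 0.58354×0.97851×0.95603 = -0.213198 + 0.545893 = 0.332695.
Q̄ = (S₀/π) × [bracket] = (1361/π) × 0.332695 = 144.13 W/m².
Ratio Q̄_A / Q̄_B = 95.450 / 144.13 = 0.6622.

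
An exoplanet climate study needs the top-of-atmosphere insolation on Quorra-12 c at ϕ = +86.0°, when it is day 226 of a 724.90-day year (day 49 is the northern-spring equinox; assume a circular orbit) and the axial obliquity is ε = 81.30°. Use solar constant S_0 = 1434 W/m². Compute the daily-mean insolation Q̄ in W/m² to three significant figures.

Q̄ ≈ 1.41e+03 W/m²

Solar longitude: L_s = 360° × (226 − 49)/724.90 = 87.902°.
sin δ = sin 81.30° × sin 87.902° = 0.98783, so δ = +81.052°.
cos h₀ = −tan(+86.0°) tan(+81.052°) = -90.8289 ≤ −1 ⇒ polar day, h₀ = π.
Bracket: h₀ sin ϕ sin δ + cos ϕ cos δ sin h₀ = 3.1416×0.99756×0.98783 + 0.06976×0.15553×0.00000 = 3.095795 + 0.000000 = 3.095795.
Q̄ = (S_0/π) × [bracket] = (1434/π) × 3.095795 = 1413 W/m².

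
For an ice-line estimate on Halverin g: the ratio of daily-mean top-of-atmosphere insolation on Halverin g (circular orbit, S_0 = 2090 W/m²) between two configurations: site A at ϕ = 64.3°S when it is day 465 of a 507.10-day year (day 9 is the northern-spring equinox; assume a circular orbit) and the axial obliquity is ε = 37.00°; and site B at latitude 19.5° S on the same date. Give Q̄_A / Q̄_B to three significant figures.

Q̄_A / Q̄_B ≈ 0.971

— Configuration A (ϕ=-64.3°):
Solar longitude: L_s = 360° × (465 − 9)/507.10 = 323.723°.
sin δ = sin 37.00° × sin 323.723° = -0.35609, so δ = -20.860°.
cos h₀ = −tan(-64.3°) tan(-20.860°) = -0.7918, h₀ = 2.4845 rad.
Bracket: h₀ sin ϕ sin δ + cos ϕ cos δ sin h₀ = 2.4845×-0.90108×-0.35609 + 0.43366×0.93445×0.61079 = 0.797191 + 0.247513 = 1.044704.
Q̄ = (S_0/π) × [bracket] = (2090/π) × 1.044704 = 695.01 W/m².
— Configuration B (ϕ=-19.5°):
cos h₀ = −tan(-19.5°) tan(-20.860°) = -0.1349, h₀ = 1.7062 rad.
Bracket: h₀ sin ϕ sin δ + cos ϕ cos δ sin h₀ = 1.7062×-0.33381×-0.35609 + 0.94264×0.93445×0.99085 = 0.202810 + 0.872790 = 1.075600.
Q̄ = (S_0/π) × [bracket] = (2090/π) × 1.075600 = 715.56 W/m².
Ratio Q̄_A / Q̄_B = 695.01 / 715.56 = 0.9713.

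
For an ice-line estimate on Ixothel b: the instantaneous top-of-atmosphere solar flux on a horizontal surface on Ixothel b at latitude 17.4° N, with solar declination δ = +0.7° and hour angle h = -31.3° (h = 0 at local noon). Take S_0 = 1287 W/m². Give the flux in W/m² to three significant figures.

1.05e+03 W/m²

cos θ_z = sin ϕ sin δ + cos ϕ cos δ cos h = 0.003653 + 0.815298 = 0.818951.
Flux = S_0 · cos θ_z = 1287 × 0.818951 = 1054 W/m².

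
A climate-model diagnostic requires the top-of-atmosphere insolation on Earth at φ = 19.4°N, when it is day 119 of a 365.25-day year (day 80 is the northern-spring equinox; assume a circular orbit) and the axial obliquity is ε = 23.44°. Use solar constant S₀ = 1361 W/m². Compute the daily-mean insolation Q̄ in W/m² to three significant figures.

Q̄ ≈ 453 W/m²

Solar longitude: λ_s = 360° × (119 − 80)/365.25 = 38.439°.
sin δ = sin 23.44° × sin 38.439° = 0.24730, so δ = +14.318°.
cos H₀ = −tan(+19.4°) tan(+14.318°) = -0.0899, H₀ = 1.6608 rad.
Bracket: H₀ sin φ sin δ + cos φ cos δ sin H₀ = 1.6608×0.33216×0.24730 + 0.94322×0.96894×0.99595 = 0.136423 + 0.910222 = 1.046645.
Q̄ = (S₀/π) × [bracket] = (1361/π) × 1.046645 = 453.4 W/m².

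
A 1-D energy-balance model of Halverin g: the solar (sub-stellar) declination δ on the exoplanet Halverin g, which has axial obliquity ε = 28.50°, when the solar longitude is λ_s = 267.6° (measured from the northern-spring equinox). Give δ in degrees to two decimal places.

sin δ = sin ε · sin λ_s = sin 28.50° × sin 267.6° = -0.476740.
δ = arcsin(-0.476740) = -28.47°.

δ = -28.47°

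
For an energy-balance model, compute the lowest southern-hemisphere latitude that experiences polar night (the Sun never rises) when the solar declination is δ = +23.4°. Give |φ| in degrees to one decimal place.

|φ| = 66.6°

Polar night requires cos H₀ = −tan φ tan δ ≥ 1, i.e. tan φ tan δ ≤ −1.
The boundary is |tan φ| · |tan δ| = 1, so |φ| = 90° − |δ| = 90° − 23.4° = 66.6° in the southern hemisphere.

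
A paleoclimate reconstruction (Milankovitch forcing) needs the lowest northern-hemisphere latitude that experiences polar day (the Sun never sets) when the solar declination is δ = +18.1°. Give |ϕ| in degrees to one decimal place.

|ϕ| = 71.9°

Polar day requires cos h₀ = −tan ϕ tan δ ≤ −1, i.e. tan ϕ tan δ ≥ 1.
The boundary is |tan ϕ| · |tan δ| = 1, so |ϕ| = 90° − |δ| = 90° − 18.1° = 71.9° in the northern hemisphere.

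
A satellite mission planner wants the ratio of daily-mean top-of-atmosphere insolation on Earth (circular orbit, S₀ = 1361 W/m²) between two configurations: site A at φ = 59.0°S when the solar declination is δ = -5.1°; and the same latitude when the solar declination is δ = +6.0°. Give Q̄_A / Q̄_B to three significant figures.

Q̄_A / Q̄_B ≈ 1.68

— Configuration A (φ=-59.0°):
cos H₀ = −tan(-59.0°) tan(-5.100°) = -0.1485, H₀ = 1.7199 rad.
Bracket: H₀ sin φ sin δ + cos φ cos δ sin H₀ = 1.7199×-0.85717×-0.08889 + 0.51504×0.99604×0.98891 = 0.131046 + 0.507311 = 0.638357.
Q̄ = (S₀/π) × [bracket] = (1361/π) × 0.638357 = 276.55 W/m².
— Configuration B (φ=-59.0°):
cos H₀ = −tan(-59.0°) tan(+6.000°) = 0.1749, H₀ = 1.3950 rad.
Bracket: H₀ sin φ sin δ + cos φ cos δ sin H₀ = 1.3950×-0.85717×0.10453 + 0.51504×0.99452×0.98458 = -0.124992 + 0.504319 = 0.379327.
Q̄ = (S₀/π) × [bracket] = (1361/π) × 0.379327 = 164.33 W/m².
Ratio Q̄_A / Q̄_B = 276.55 / 164.33 = 1.683.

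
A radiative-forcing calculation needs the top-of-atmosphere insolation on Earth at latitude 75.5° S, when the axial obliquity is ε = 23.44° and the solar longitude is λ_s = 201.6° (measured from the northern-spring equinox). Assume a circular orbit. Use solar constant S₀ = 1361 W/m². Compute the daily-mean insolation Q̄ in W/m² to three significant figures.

Solar declination: sin δ = sin ε · sin λ_s = sin 23.44° × sin 201.6° = -0.14644, so δ = -8.420°.
cos H₀ = −tan(-75.5°) tan(-8.420°) = -0.5724, H₀ = 2.1802 rad.
Bracket: H₀ sin φ sin δ + cos φ cos δ sin H₀ = 2.1802×-0.96815×-0.14644 + 0.25038×0.98922×0.81998 = 0.309100 + 0.203093 = 0.512193.
Q̄ = (S₀/π) × [bracket] = (1361/π) × 0.512193 = 221.9 W/m².

Q̄ ≈ 222 W/m²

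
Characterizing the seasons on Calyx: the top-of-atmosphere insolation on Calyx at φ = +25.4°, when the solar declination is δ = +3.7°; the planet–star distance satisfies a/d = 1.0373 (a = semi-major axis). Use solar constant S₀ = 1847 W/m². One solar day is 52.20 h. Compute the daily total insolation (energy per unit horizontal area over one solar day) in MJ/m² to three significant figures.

112 MJ/m²

cos H₀ = −tan(+25.4°) tan(+3.700°) = -0.0307, H₀ = 1.6015 rad.
Bracket: H₀ sin φ sin δ + cos φ cos δ sin H₀ = 1.6015×0.42894×0.06453 + 0.90334×0.99792×0.99953 = 0.044329 + 0.901037 = 0.945366.
Inverse-square distance factor (a/d)² = 1.0373² = 1.075991.
Q̄ = (S₀/π) × 1.075991 × [bracket] = (1847/π) × 1.075991 × 0.945366 = 598.03 W/m².
Daily total = Q̄ × 52.20 h × 3600 s/h = 598.03 × 52.20 × 3600 / 10⁶ = 112.4 MJ/m².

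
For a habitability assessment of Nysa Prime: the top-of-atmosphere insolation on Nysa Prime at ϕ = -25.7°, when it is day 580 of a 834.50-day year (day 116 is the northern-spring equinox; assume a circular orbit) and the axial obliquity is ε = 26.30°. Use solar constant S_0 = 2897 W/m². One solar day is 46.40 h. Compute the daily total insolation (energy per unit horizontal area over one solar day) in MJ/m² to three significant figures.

154 MJ/m²

Solar longitude: L_s = 360° × (580 − 116)/834.50 = 200.168°.
sin δ = sin 26.30° × sin 200.168° = -0.15276, so δ = -8.787°.
cos h₀ = −tan(-25.7°) tan(-8.787°) = -0.0744, h₀ = 1.6453 rad.
Bracket: h₀ sin ϕ sin δ + cos ϕ cos δ sin h₀ = 1.6453×-0.43366×-0.15276 + 0.90108×0.98826×0.99723 = 0.108994 + 0.888035 = 0.997029.
Q̄ = (S_0/π) × [bracket] = (2897/π) × 0.997029 = 919.40 W/m².
Daily total = Q̄ × 46.40 h × 3600 s/h = 919.40 × 46.40 × 3600 / 10⁶ = 153.6 MJ/m².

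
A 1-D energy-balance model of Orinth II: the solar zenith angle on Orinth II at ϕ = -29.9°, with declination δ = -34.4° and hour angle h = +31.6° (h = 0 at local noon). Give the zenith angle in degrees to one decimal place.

cos θ_z = sin ϕ sin δ + cos ϕ cos δ cos h = 0.281629 + 0.609230 = 0.890859.
θ_z = arccos(0.890859) = 27.0°.

θ_z = 27.0°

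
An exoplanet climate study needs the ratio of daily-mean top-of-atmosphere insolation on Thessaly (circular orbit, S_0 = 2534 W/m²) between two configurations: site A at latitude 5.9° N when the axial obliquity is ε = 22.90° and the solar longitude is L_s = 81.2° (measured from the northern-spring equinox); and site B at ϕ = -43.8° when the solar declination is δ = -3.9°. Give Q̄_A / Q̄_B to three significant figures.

Q̄_A / Q̄_B ≈ 1.23

— Configuration A (ϕ=+5.9°):
Solar declination: sin δ = sin ε · sin L_s = sin 22.90° × sin 81.2° = 0.38454, so δ = +22.615°.
cos h₀ = −tan(+5.9°) tan(+22.615°) = -0.0430, h₀ = 1.6139 rad.
Bracket: h₀ sin ϕ sin δ + cos ϕ cos δ sin h₀ = 1.6139×0.10279×0.38454 + 0.99470×0.92311×0.99907 = 0.063792 + 0.917364 = 0.981156.
Q̄ = (S_0/π) × [bracket] = (2534/π) × 0.981156 = 791.40 W/m².
— Configuration B (ϕ=-43.8°):
cos h₀ = −tan(-43.8°) tan(-3.900°) = -0.0654, h₀ = 1.6362 rad.
Bracket: h₀ sin ϕ sin δ + cos ϕ cos δ sin h₀ = 1.6362×-0.69214×-0.06802 + 0.72176×0.99768×0.99786 = 0.077031 + 0.718545 = 0.795576.
Q̄ = (S_0/π) × [bracket] = (2534/π) × 0.795576 = 641.71 W/m².
Ratio Q̄_A / Q̄_B = 791.40 / 641.71 = 1.233.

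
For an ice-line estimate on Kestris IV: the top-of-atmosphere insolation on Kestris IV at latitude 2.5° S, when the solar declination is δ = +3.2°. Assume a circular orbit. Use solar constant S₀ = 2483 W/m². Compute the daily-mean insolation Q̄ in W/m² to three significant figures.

Q̄ ≈ 785 W/m²

cos H₀ = −tan(-2.5°) tan(+3.200°) = 0.0024, H₀ = 1.5684 rad.
Bracket: H₀ sin φ sin δ + cos φ cos δ sin H₀ = 1.5684×-0.04362×0.05582 + 0.99905×0.99844×1.00000 = -0.003819 + 0.997491 = 0.993672.
Q̄ = (S₀/π) × [bracket] = (2483/π) × 0.993672 = 785.4 W/m².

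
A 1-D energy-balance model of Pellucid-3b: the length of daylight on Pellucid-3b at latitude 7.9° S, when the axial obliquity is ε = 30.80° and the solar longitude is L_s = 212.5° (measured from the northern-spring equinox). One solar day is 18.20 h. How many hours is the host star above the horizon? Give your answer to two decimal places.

Solar declination: sin δ = sin ε · sin L_s = sin 30.80° × sin 212.5° = -0.27512, so δ = -15.969°.
cos h₀ = −tan ϕ · tan δ = −tan(-7.9°) × tan(-15.969°) = -0.0397, so h₀ = 1.6105 rad = 92.28°.
Daylight = 2h₀/(2π) × 18.20 h = (1.6105/π) × 18.20 = 9.33 h.

9.33 h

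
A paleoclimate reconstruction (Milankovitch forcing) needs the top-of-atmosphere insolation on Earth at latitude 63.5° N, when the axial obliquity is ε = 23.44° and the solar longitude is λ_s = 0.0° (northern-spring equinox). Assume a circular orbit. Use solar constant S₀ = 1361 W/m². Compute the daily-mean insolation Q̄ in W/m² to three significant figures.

Solar declination: sin δ = sin ε · sin λ_s = sin 23.44° × sin 0.0° = 0.00000, so δ = +0.000°.
cos H₀ = −tan(+63.5°) tan(+0.000°) = -0.0000, H₀ = 1.5708 rad.
Bracket: H₀ sin φ sin δ + cos φ cos δ sin H₀ = 1.5708×0.89493×0.00000 + 0.44620×1.00000×1.00000 = 0.000000 + 0.446200 = 0.446200.
Q̄ = (S₀/π) × [bracket] = (1361/π) × 0.446200 = 193.3 W/m².

Q̄ ≈ 193 W/m²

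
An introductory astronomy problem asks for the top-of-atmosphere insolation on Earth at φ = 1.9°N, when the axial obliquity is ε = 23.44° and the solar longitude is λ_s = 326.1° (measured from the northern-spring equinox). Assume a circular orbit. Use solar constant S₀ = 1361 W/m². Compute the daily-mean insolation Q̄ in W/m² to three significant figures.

Q̄ ≈ 417 W/m²

Solar declination: sin δ = sin ε · sin λ_s = sin 23.44° × sin 326.1° = -0.22186, so δ = -12.819°.
cos H₀ = −tan(+1.9°) tan(-12.819°) = 0.0075, H₀ = 1.5632 rad.
Bracket: H₀ sin φ sin δ + cos φ cos δ sin H₀ = 1.5632×0.03316×-0.22186 + 0.99945×0.97508×0.99997 = -0.011500 + 0.974514 = 0.963014.
Q̄ = (S₀/π) × [bracket] = (1361/π) × 0.963014 = 417.2 W/m².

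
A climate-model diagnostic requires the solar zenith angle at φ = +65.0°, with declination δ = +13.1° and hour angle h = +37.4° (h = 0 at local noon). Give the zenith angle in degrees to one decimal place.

cos θ_z = sin φ sin δ + cos φ cos δ cos h = 0.205416 + 0.326997 = 0.532413.
θ_z = arccos(0.532413) = 57.8°.

θ_z = 57.8°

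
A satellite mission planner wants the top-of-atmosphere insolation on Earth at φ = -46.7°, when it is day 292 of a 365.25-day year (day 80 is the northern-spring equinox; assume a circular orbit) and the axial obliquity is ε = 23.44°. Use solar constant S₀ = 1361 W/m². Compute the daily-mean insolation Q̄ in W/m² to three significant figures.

Q̄ ≈ 393 W/m²

Solar longitude: λ_s = 360° × (292 − 80)/365.25 = 208.953°.
sin δ = sin 23.44° × sin 208.953° = -0.19256, so δ = -11.103°.
cos H₀ = −tan(-46.7°) tan(-11.103°) = -0.2082, H₀ = 1.7806 rad.
Bracket: H₀ sin φ sin δ + cos φ cos δ sin H₀ = 1.7806×-0.72777×-0.19256 + 0.68582×0.98128×0.97808 = 0.249532 + 0.658230 = 0.907762.
Q̄ = (S₀/π) × [bracket] = (1361/π) × 0.907762 = 393.3 W/m².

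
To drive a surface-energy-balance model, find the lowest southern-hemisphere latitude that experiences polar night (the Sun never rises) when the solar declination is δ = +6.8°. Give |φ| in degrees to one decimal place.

|φ| = 83.2°

Polar night requires cos H₀ = −tan φ tan δ ≥ 1, i.e. tan φ tan δ ≤ −1.
The boundary is |tan φ| · |tan δ| = 1, so |φ| = 90° − |δ| = 90° − 6.8° = 83.2° in the southern hemisphere.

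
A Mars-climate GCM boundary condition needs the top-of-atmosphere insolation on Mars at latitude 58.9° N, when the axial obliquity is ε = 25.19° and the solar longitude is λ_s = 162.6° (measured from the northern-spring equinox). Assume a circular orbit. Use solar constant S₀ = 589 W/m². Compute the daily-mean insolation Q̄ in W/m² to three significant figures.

Q̄ ≈ 130 W/m²

Solar declination: sin δ = sin ε · sin λ_s = sin 25.19° × sin 162.6° = 0.12728, so δ = +7.312°.
cos H₀ = −tan(+58.9°) tan(+7.312°) = -0.2127, H₀ = 1.7852 rad.
Bracket: H₀ sin φ sin δ + cos φ cos δ sin H₀ = 1.7852×0.85627×0.12728 + 0.51653×0.99187×0.97711 = 0.194562 + 0.500603 = 0.695165.
Q̄ = (S₀/π) × [bracket] = (589/π) × 0.695165 = 130.3 W/m².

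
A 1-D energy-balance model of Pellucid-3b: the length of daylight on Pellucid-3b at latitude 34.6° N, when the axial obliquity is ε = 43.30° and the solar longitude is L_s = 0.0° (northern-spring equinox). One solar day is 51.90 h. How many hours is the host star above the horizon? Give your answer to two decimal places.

25.95 h

Solar declination: sin δ = sin ε · sin L_s = sin 43.30° × sin 0.0° = 0.00000, so δ = +0.000°.
cos h₀ = −tan ϕ · tan δ = −tan(+34.6°) × tan(+0.000°) = -0.0000, so h₀ = 1.5708 rad = 90.00°.
Daylight = 2h₀/(2π) × 51.90 h = (1.5708/π) × 51.90 = 25.95 h.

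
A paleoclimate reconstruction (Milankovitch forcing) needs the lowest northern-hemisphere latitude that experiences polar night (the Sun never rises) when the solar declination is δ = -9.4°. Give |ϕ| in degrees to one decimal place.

Polar night requires cos h₀ = −tan ϕ tan δ ≥ 1, i.e. tan ϕ tan δ ≤ −1.
The boundary is |tan ϕ| · |tan δ| = 1, so |ϕ| = 90° − |δ| = 90° − 9.4° = 80.6° in the northern hemisphere.

|ϕ| = 80.6°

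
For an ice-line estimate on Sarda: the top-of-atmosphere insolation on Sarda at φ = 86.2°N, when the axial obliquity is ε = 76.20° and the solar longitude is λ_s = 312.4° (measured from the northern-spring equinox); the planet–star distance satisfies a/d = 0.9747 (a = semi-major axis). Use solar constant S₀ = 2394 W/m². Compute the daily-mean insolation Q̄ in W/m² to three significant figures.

Q̄ ≈ 0.00 W/m²

Solar declination: sin δ = sin ε · sin λ_s = sin 76.20° × sin 312.4° = -0.71714, so δ = -45.819°.
cos H₀ = −tan(+86.2°) tan(-45.819°) = 15.4923 ≥ 1 ⇒ polar night, H₀ = 0 and Q̄ = 0.
Inverse-square distance factor (a/d)² = 0.9747² = 0.950040.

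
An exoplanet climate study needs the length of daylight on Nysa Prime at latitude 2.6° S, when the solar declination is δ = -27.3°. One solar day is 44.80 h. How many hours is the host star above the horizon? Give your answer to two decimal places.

22.73 h

cos H₀ = −tan φ · tan δ = −tan(-2.6°) × tan(-27.300°) = -0.0234, so H₀ = 1.5942 rad = 91.34°.
Daylight = 2H₀/(2π) × 44.80 h = (1.5942/π) × 44.80 = 22.73 h.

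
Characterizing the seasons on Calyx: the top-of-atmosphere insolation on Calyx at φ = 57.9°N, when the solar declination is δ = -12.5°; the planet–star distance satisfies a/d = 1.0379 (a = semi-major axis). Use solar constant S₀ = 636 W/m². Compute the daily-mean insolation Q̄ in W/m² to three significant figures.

Q̄ ≈ 57.5 W/m²

cos H₀ = −tan(+57.9°) tan(-12.500°) = 0.3534, H₀ = 1.2096 rad.
Bracket: H₀ sin φ sin δ + cos φ cos δ sin H₀ = 1.2096×0.84712×-0.21644 + 0.53140×0.97630×0.93547 = -0.221781 + 0.485327 = 0.263546.
Inverse-square distance factor (a/d)² = 1.0379² = 1.077236.
Q̄ = (S₀/π) × 1.077236 × [bracket] = (636/π) × 1.077236 × 0.263546 = 57.47 W/m².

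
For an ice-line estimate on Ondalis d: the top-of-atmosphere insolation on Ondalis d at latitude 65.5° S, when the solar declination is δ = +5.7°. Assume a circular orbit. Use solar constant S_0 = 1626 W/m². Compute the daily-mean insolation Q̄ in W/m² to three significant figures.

cos h₀ = −tan(-65.5°) tan(+5.700°) = 0.2190, h₀ = 1.3500 rad.
Bracket: h₀ sin ϕ sin δ + cos ϕ cos δ sin h₀ = 1.3500×-0.90996×0.09932 + 0.41469×0.99506×0.97572 = -0.122009 + 0.402622 = 0.280613.
Q̄ = (S_0/π) × [bracket] = (1626/π) × 0.280613 = 145.2 W/m².

Q̄ ≈ 145 W/m²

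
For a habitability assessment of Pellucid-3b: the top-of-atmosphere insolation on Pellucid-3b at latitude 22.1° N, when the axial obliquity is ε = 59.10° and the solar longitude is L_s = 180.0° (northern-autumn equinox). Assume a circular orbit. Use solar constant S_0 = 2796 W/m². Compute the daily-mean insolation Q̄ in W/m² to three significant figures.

Solar declination: sin δ = sin ε · sin L_s = sin 59.10° × sin 180.0° = 0.00000, so δ = +0.000°.
cos h₀ = −tan(+22.1°) tan(+0.000°) = -0.0000, h₀ = 1.5708 rad.
Bracket: h₀ sin ϕ sin δ + cos ϕ cos δ sin h₀ = 1.5708×0.37622×0.00000 + 0.92653×1.00000×1.00000 = 0.000000 + 0.926530 = 0.926530.
Q̄ = (S_0/π) × [bracket] = (2796/π) × 0.926530 = 824.6 W/m².

Q̄ ≈ 825 W/m²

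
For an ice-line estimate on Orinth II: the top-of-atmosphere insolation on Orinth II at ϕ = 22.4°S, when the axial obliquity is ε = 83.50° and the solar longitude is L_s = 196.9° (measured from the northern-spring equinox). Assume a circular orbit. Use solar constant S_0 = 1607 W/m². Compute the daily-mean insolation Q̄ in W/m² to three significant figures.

Q̄ ≈ 545 W/m²

Solar declination: sin δ = sin ε · sin L_s = sin 83.50° × sin 196.9° = -0.28883, so δ = -16.788°.
cos h₀ = −tan(-22.4°) tan(-16.788°) = -0.1243, h₀ = 1.6955 rad.
Bracket: h₀ sin ϕ sin δ + cos ϕ cos δ sin h₀ = 1.6955×-0.38107×-0.28883 + 0.92455×0.95738×0.99224 = 0.186614 + 0.878277 = 1.064891.
Q̄ = (S_0/π) × [bracket] = (1607/π) × 1.064891 = 544.7 W/m².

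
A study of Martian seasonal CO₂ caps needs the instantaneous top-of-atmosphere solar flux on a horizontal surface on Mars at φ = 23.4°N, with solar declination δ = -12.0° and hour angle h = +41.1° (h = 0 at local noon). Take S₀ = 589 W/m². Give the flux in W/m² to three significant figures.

350 W/m²

cos θ_z = sin φ sin δ + cos φ cos δ cos h = -0.082572 + 0.676473 = 0.593901.
Flux = S₀ · cos θ_z = 589 × 0.593901 = 349.8 W/m².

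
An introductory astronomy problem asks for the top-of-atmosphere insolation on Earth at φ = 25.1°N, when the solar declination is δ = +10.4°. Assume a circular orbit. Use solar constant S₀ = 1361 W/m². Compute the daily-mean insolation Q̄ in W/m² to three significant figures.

Q̄ ≈ 439 W/m²

cos H₀ = −tan(+25.1°) tan(+10.400°) = -0.0860, H₀ = 1.6569 rad.
Bracket: H₀ sin φ sin δ + cos φ cos δ sin H₀ = 1.6569×0.42420×0.18052 + 0.90557×0.98357×0.99630 = 0.126880 + 0.887396 = 1.014276.
Q̄ = (S₀/π) × [bracket] = (1361/π) × 1.014276 = 439.4 W/m².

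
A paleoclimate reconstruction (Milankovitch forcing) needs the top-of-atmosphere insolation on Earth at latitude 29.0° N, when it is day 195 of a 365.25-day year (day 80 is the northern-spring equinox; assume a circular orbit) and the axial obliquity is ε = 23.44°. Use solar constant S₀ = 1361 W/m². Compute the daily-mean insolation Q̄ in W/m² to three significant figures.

Solar longitude: λ_s = 360° × (195 − 80)/365.25 = 113.347°.
sin δ = sin 23.44° × sin 113.347° = 0.36522, so δ = +21.421°.
cos H₀ = −tan(+29.0°) tan(+21.421°) = -0.2175, H₀ = 1.7900 rad.
Bracket: H₀ sin φ sin δ + cos φ cos δ sin H₀ = 1.7900×0.48481×0.36522 + 0.87462×0.93092×0.97607 = 0.316942 + 0.794717 = 1.111659.
Q̄ = (S₀/π) × [bracket] = (1361/π) × 1.111659 = 481.6 W/m².

Q̄ ≈ 482 W/m²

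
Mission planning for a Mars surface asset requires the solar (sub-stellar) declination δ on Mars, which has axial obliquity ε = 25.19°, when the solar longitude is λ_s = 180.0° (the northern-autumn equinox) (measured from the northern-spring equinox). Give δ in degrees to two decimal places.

sin δ = sin ε · sin λ_s = sin 25.19° × sin 180.0° = 0.000000.
δ = arcsin(0.000000) = +0.00°.

δ = +0.00°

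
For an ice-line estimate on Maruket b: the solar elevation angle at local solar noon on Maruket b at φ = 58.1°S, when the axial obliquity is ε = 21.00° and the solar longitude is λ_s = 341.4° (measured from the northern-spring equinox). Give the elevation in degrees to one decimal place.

Solar declination: sin δ = sin ε · sin λ_s = sin 21.00° × sin 341.4° = -0.11430, so δ = -6.564°.
At local noon the hour angle is zero, so the zenith angle equals |φ − δ| = |-58.1° − (-6.564°)| = 51.536°.
Elevation = 90° − 51.536° = 38.5°.

38.5°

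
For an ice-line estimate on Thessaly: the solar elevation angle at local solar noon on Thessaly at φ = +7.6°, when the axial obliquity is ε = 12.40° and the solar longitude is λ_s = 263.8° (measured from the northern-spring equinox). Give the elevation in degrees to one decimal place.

Solar declination: sin δ = sin ε · sin λ_s = sin 12.40° × sin 263.8° = -0.21348, so δ = -12.326°.
At local noon the hour angle is zero, so the zenith angle equals |φ − δ| = |+7.6° − (-12.326°)| = 19.926°.
Elevation = 90° − 19.926° = 70.1°.

70.1°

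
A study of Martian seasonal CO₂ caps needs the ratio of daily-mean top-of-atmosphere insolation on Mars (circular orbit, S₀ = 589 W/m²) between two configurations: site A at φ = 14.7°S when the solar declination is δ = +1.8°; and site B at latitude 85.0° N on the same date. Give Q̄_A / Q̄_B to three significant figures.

Q̄_A / Q̄_B ≈ 6.72

— Configuration A (φ=-14.7°):
cos H₀ = −tan(-14.7°) tan(+1.800°) = 0.0082, H₀ = 1.5626 rad.
Bracket: H₀ sin φ sin δ + cos φ cos δ sin H₀ = 1.5626×-0.25376×0.03141 + 0.96727×0.99951×0.99997 = -0.012455 + 0.966767 = 0.954312.
Q̄ = (S₀/π) × [bracket] = (589/π) × 0.954312 = 178.92 W/m².
— Configuration B (φ=+85.0°):
cos H₀ = −tan(+85.0°) tan(+1.800°) = -0.3592, H₀ = 1.9382 rad.
Bracket: H₀ sin φ sin δ + cos φ cos δ sin H₀ = 1.9382×0.99619×0.03141 + 0.08716×0.99951×0.93326 = 0.060647 + 0.081303 = 0.141950.
Q̄ = (S₀/π) × [bracket] = (589/π) × 0.141950 = 26.613 W/m².
Ratio Q̄_A / Q̄_B = 178.92 / 26.613 = 6.723.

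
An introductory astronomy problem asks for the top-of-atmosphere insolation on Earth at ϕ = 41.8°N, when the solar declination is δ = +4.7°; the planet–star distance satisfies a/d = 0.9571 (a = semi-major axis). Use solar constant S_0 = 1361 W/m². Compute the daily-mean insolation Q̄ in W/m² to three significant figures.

Q̄ ≈ 330 W/m²

cos h₀ = −tan(+41.8°) tan(+4.700°) = -0.0735, h₀ = 1.6444 rad.
Bracket: h₀ sin ϕ sin δ + cos ϕ cos δ sin h₀ = 1.6444×0.66653×0.08194 + 0.74548×0.99664×0.99729 = 0.089810 + 0.740962 = 0.830772.
Inverse-square distance factor (a/d)² = 0.9571² = 0.916040.
Q̄ = (S_0/π) × 0.916040 × [bracket] = (1361/π) × 0.916040 × 0.830772 = 329.7 W/m².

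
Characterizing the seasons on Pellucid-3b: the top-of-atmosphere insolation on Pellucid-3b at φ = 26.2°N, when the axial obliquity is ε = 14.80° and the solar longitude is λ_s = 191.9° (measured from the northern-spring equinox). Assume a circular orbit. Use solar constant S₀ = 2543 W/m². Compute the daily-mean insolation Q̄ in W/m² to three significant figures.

Solar declination: sin δ = sin ε · sin λ_s = sin 14.80° × sin 191.9° = -0.05267, so δ = -3.019°.
cos H₀ = −tan(+26.2°) tan(-3.019°) = 0.0260, H₀ = 1.5448 rad.
Bracket: H₀ sin φ sin δ + cos φ cos δ sin H₀ = 1.5448×0.44151×-0.05267 + 0.89726×0.99861×0.99966 = -0.035923 + 0.895708 = 0.859785.
Q̄ = (S₀/π) × [bracket] = (2543/π) × 0.859785 = 696.0 W/m².

Q̄ ≈ 696 W/m²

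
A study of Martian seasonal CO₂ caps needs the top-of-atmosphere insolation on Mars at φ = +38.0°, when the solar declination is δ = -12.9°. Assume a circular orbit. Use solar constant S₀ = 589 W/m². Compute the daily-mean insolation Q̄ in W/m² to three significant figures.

Q̄ ≈ 106 W/m²

cos H₀ = −tan(+38.0°) tan(-12.900°) = 0.1789, H₀ = 1.3909 rad.
Bracket: H₀ sin φ sin δ + cos φ cos δ sin H₀ = 1.3909×0.61566×-0.22325 + 0.78801×0.97476×0.98386 = -0.191174 + 0.755723 = 0.564549.
Q̄ = (S₀/π) × [bracket] = (589/π) × 0.564549 = 105.8 W/m².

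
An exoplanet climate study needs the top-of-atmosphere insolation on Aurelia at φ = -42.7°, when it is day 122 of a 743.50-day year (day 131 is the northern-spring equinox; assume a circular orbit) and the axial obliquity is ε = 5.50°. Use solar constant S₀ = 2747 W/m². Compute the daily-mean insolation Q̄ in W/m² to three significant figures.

Q̄ ≈ 649 W/m²

Solar longitude: λ_s = 360° × (122 − 131)/743.50 = -4.358°, i.e. -4.358° + 360° = 355.642°.
sin δ = sin 5.50° × sin 355.642° = -0.00728, so δ = -0.417°.
cos H₀ = −tan(-42.7°) tan(-0.417°) = -0.0067, H₀ = 1.5775 rad.
Bracket: H₀ sin φ sin δ + cos φ cos δ sin H₀ = 1.5775×-0.67816×-0.00728 + 0.73491×0.99997×0.99998 = 0.007788 + 0.734873 = 0.742661.
Q̄ = (S₀/π) × [bracket] = (2747/π) × 0.742661 = 649.4 W/m².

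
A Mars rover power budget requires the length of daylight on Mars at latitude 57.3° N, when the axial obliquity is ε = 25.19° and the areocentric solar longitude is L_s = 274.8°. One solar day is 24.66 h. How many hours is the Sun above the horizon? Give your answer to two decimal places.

5.91 h

sin δ = sin 25.19° × sin 274.8° = -0.42413, so δ = -25.096°.
cos h₀ = −tan ϕ · tan δ = −tan(+57.3°) × tan(-25.096°) = 0.7295, so h₀ = 0.7532 rad = 43.15°.
Daylight = 2h₀/(2π) × 24.66 h = (0.7532/π) × 24.66 = 5.91 h.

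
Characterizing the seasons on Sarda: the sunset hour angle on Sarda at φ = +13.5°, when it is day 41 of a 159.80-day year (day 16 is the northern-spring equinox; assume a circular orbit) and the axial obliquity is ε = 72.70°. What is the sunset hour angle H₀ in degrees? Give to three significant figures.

Solar longitude: λ_s = 360° × (41 − 16)/159.80 = 56.320°.
sin δ = sin 72.70° × sin 56.320° = 0.79451, so δ = +52.609°.
cos H₀ = −tan φ · tan δ = −tan(+13.5°) × tan(+52.609°) = -0.3141, so H₀ = 1.8903 rad = 108.31°.

H₀ = 108°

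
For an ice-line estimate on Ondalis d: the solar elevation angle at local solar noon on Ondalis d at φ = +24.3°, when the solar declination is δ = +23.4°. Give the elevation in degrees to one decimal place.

89.1°

At local noon the hour angle is zero, so the zenith angle equals |φ − δ| = |+24.3° − (+23.400°)| = 0.900°.
Elevation = 90° − 0.900° = 89.1°.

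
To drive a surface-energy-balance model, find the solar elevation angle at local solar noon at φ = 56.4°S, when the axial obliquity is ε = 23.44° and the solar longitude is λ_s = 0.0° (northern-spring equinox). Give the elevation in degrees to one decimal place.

33.6°

Solar declination: sin δ = sin ε · sin λ_s = sin 23.44° × sin 0.0° = 0.00000, so δ = +0.000°.
At local noon the hour angle is zero, so the zenith angle equals |φ − δ| = |-56.4° − (+0.000°)| = 56.400°.
Elevation = 90° − 56.400° = 33.6°.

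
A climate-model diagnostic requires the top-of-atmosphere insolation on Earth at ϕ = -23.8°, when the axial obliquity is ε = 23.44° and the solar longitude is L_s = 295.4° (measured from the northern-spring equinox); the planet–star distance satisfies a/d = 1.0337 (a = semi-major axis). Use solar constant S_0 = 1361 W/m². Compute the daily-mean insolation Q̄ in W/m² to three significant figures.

Solar declination: sin δ = sin ε · sin L_s = sin 23.44° × sin 295.4° = -0.35934, so δ = -21.059°.
cos h₀ = −tan(-23.8°) tan(-21.059°) = -0.1698, h₀ = 1.7415 rad.
Bracket: h₀ sin ϕ sin δ + cos ϕ cos δ sin h₀ = 1.7415×-0.40355×-0.35934 + 0.91496×0.93321×0.98547 = 0.252538 + 0.841443 = 1.093981.
Inverse-square distance factor (a/d)² = 1.0337² = 1.068536.
Q̄ = (S_0/π) × 1.068536 × [bracket] = (1361/π) × 1.068536 × 1.093981 = 506.4 W/m².

Q̄ ≈ 506 W/m²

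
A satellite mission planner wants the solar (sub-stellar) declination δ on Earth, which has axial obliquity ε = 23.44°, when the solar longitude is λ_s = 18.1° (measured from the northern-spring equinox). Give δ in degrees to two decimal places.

δ = +7.10°

sin δ = sin ε · sin λ_s = sin 23.44° × sin 18.1° = 0.123584.
δ = arcsin(0.123584) = +7.10°.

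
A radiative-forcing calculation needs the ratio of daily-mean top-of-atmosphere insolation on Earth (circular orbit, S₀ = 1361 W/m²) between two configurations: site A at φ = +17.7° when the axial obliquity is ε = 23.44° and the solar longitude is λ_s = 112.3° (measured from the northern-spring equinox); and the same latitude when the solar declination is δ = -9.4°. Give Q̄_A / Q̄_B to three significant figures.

— Configuration A (φ=+17.7°):
Solar declination: sin δ = sin ε · sin λ_s = sin 23.44° × sin 112.3° = 0.36804, so δ = +21.595°.
cos H₀ = −tan(+17.7°) tan(+21.595°) = -0.1263, H₀ = 1.6975 rad.
Bracket: H₀ sin φ sin δ + cos φ cos δ sin H₀ = 1.6975×0.30403×0.36804 + 0.95266×0.92981×0.99199 = 0.189942 + 0.878698 = 1.068640.
Q̄ = (S₀/π) × [bracket] = (1361/π) × 1.068640 = 462.96 W/m².
— Configuration B (φ=+17.7°):
cos H₀ = −tan(+17.7°) tan(-9.400°) = 0.0528, H₀ = 1.5179 rad.
Bracket: H₀ sin φ sin δ + cos φ cos δ sin H₀ = 1.5179×0.30403×-0.16333 + 0.95266×0.98657×0.99860 = -0.075375 + 0.938550 = 0.863175.
Q̄ = (S₀/π) × [bracket] = (1361/π) × 0.863175 = 373.94 W/m².
Ratio Q̄_A / Q̄_B = 462.96 / 373.94 = 1.238.

Q̄_A / Q̄_B ≈ 1.24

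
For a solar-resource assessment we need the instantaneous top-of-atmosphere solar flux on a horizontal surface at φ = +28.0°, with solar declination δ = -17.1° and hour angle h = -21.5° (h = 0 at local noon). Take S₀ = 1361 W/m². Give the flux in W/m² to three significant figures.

881 W/m²

cos θ_z = sin φ sin δ + cos φ cos δ cos h = -0.138044 + 0.785193 = 0.647149.
Flux = S₀ · cos θ_z = 1361 × 0.647149 = 880.8 W/m².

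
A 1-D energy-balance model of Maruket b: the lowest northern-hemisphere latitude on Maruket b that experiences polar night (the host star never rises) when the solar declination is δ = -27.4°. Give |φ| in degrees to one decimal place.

|φ| = 62.6°

Polar night requires cos H₀ = −tan φ tan δ ≥ 1, i.e. tan φ tan δ ≤ −1.
The boundary is |tan φ| · |tan δ| = 1, so |φ| = 90° − |δ| = 90° − 27.4° = 62.6° in the northern hemisphere.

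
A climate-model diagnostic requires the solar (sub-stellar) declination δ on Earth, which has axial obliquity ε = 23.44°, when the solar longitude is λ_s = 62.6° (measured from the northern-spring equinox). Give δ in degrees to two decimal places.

δ = +20.68°

sin δ = sin ε · sin λ_s = sin 23.44° × sin 62.6° = 0.353163.
δ = arcsin(0.353163) = +20.68°.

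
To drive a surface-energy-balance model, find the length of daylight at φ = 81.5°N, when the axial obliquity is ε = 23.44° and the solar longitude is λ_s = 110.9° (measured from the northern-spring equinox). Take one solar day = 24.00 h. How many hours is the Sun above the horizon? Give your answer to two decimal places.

24.00 h

Solar declination: sin δ = sin ε · sin λ_s = sin 23.44° × sin 110.9° = 0.37162, so δ = +21.815°.
Sunrise equation: cos H₀ = −tan φ · tan δ = -2.6783 ≤ −1, so the Sun never sets (polar day) and H₀ = π.
Daylight = 2H₀/(2π) × 24.00 h = (3.1416/π) × 24.00 = 24.00 h.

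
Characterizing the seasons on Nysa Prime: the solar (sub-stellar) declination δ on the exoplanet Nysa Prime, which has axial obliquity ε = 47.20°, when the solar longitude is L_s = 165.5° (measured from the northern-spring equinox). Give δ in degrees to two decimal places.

δ = +10.59°

sin δ = sin ε · sin L_s = sin 47.20° × sin 165.5° = 0.183711.
δ = arcsin(0.183711) = +10.59°.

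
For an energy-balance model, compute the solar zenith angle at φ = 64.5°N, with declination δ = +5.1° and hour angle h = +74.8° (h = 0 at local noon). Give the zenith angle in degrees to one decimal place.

cos θ_z = sin φ sin δ + cos φ cos δ cos h = 0.080235 + 0.112428 = 0.192663.
θ_z = arccos(0.192663) = 78.9°.

θ_z = 78.9°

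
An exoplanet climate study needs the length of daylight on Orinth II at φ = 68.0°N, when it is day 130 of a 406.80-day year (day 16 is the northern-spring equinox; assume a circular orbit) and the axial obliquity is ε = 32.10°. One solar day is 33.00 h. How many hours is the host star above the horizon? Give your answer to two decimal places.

Solar longitude: λ_s = 360° × (130 − 16)/406.80 = 100.885°.
sin δ = sin 32.10° × sin 100.885° = 0.52184, so δ = +31.456°.
Sunrise equation: cos H₀ = −tan φ · tan δ = -1.5141 ≤ −1, so the host star never sets (polar day) and H₀ = π.
Daylight = 2H₀/(2π) × 33.00 h = (3.1416/π) × 33.00 = 33.00 h.

33.00 h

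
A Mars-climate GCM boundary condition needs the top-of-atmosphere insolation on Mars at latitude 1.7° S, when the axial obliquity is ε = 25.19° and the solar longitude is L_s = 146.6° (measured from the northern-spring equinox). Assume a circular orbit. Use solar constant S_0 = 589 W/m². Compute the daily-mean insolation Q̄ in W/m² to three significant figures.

Q̄ ≈ 180 W/m²

Solar declination: sin δ = sin ε · sin L_s = sin 25.19° × sin 146.6° = 0.23430, so δ = +13.550°.
cos h₀ = −tan(-1.7°) tan(+13.550°) = 0.0072, h₀ = 1.5636 rad.
Bracket: h₀ sin ϕ sin δ + cos ϕ cos δ sin h₀ = 1.5636×-0.02967×0.23430 + 0.99956×0.97217×0.99997 = -0.010870 + 0.971713 = 0.960843.
Q̄ = (S_0/π) × [bracket] = (589/π) × 0.960843 = 180.1 W/m².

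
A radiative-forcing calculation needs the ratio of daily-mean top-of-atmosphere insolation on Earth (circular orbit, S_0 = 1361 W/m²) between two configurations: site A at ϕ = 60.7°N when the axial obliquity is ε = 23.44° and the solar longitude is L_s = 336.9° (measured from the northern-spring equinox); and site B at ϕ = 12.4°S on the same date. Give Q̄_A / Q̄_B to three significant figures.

— Configuration A (ϕ=+60.7°):
Solar declination: sin δ = sin ε · sin L_s = sin 23.44° × sin 336.9° = -0.15607, so δ = -8.979°.
cos h₀ = −tan(+60.7°) tan(-8.979°) = 0.2816, h₀ = 1.2854 rad.
Bracket: h₀ sin ϕ sin δ + cos ϕ cos δ sin h₀ = 1.2854×0.87207×-0.15607 + 0.48938×0.98775×0.95954 = -0.174948 + 0.463827 = 0.288879.
Q̄ = (S_0/π) × [bracket] = (1361/π) × 0.288879 = 125.15 W/m².
— Configuration B (ϕ=-12.4°):
cos h₀ = −tan(-12.4°) tan(-8.979°) = -0.0347, h₀ = 1.6055 rad.
Bracket: h₀ sin ϕ sin δ + cos ϕ cos δ sin h₀ = 1.6055×-0.21474×-0.15607 + 0.97667×0.98775×0.99940 = 0.053807 + 0.964127 = 1.017934.
Q̄ = (S_0/π) × [bracket] = (1361/π) × 1.017934 = 440.99 W/m².
Ratio Q̄_A / Q̄_B = 125.15 / 440.99 = 0.2838.

Q̄_A / Q̄_B ≈ 0.284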